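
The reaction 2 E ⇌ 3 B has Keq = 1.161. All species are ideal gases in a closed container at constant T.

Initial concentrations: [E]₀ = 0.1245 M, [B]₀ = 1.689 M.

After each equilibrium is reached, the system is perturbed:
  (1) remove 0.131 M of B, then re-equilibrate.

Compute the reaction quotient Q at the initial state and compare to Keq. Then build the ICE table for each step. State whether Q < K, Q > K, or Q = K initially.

Q₀ = 310.8; Q > K (proceeds reverse)

Q₀ = 310.8 vs Keq = 1.161 ⇒ Q>K, reverse
Step 1:
                   E          B
  I           0.1245      1.689
  C           0.5743    -0.8614
  E           0.6988     0.8276
  solve Keq expr → x = -0.2871; check Q = 1.161
Then remove 0.131 M of B.
Step 2:
                   E          B
  I           0.6988     0.6966
  C         -0.05694    0.08541
  E           0.6418      0.782
  solve Keq expr → x = 0.02847; check Q = 1.161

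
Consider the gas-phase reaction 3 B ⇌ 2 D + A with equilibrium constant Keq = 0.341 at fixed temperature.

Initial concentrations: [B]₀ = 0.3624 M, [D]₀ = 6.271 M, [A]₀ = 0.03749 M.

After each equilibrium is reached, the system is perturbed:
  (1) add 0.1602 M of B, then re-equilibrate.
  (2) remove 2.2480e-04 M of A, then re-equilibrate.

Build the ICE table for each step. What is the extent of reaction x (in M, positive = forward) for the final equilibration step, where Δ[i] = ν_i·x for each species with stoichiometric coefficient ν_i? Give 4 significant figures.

x = 2.1764e-04 M

Q₀ = 30.98 vs Keq = 0.341 ⇒ Q>K, reverse
Step 1:
                    B           D           A
  init         0.3624       6.271     0.03749
  Δ            0.1097    -0.07311    -0.03656
  eq           0.4721       6.198  9.3386e-04
  solve Keq expr → x = -0.03656; check Q = 0.341
Then add 0.1602 M of B.
Step 2:
                    B           D           A
  init         0.6323       6.198  9.3386e-04
  Δ         -0.003803    0.002536    0.001268
  eq           0.6285         6.2    0.002202
  solve Keq expr → x = 0.001268; check Q = 0.341
Then remove 2.2480e-04 M of A.
Step 3:
                    B           D           A
  init         0.6285         6.2    0.001977
  Δ       -6.5291e-04  4.3527e-04  2.1764e-04
  eq           0.6278       6.201    0.002195
  solve Keq expr → x = 2.1764e-04; check Q = 0.341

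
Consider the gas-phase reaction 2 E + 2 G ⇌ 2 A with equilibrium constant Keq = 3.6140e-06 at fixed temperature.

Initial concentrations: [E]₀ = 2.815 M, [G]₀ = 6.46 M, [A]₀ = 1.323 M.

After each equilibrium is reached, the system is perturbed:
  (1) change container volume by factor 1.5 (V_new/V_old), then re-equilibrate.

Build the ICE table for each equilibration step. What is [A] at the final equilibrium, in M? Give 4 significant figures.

[A]_eq = 0.02681 M

Q₀ = 0.005293 vs Keq = 3.6140e-06 ⇒ Q>K, reverse
Step 1:
                   E          G          A
  init         2.815       6.46      1.323
  Δ            1.263      1.263     -1.263
  eq           4.078      7.723    0.05988
  solve Keq expr → x = -0.6316; check Q = 3.6140e-06
Then change container volume by factor 1.5 (V_new/V_old).
Step 2:
                   E          G          A
  init         2.719      5.149    0.03992
  Δ          0.01311    0.01311   -0.01311
  eq           2.732      5.162    0.02681
  solve Keq expr → x = -0.006555; check Q = 3.6140e-06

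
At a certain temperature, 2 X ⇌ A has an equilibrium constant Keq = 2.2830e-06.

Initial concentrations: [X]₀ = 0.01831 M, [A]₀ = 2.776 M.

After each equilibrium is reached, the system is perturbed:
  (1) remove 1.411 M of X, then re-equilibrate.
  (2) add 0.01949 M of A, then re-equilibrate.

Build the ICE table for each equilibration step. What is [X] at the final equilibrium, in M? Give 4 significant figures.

Q₀ = 8280 vs Keq = 2.2830e-06 ⇒ Q>K, reverse
Step 1:
                    X           A
  I           0.01831       2.776
  C             5.552      -2.776
  E              5.57  7.0834e-05
  solve Keq expr → x = -2.776; check Q = 2.2830e-06
Then remove 1.411 M of X.
Step 2:
                    X           A
  I             4.159  7.0834e-05
  C        6.2680e-05 -3.1340e-05
  E             4.159  3.9494e-05
  solve Keq expr → x = -3.1340e-05; check Q = 2.2830e-06
Then add 0.01949 M of A.
Step 3:
                    X           A
  I             4.159     0.01953
  C           0.03898    -0.01949
  E             4.198  4.0238e-05
  solve Keq expr → x = -0.01949; check Q = 2.2830e-06

[X]_eq = 4.198 M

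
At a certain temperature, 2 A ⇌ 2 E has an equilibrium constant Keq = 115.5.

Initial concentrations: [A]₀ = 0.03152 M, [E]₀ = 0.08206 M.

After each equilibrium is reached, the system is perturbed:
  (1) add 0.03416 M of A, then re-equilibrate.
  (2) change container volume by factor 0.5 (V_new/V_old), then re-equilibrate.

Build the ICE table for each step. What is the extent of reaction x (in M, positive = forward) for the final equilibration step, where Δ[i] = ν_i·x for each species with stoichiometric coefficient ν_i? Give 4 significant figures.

x = 0 M

Q₀ = 6.778 vs Keq = 115.5 ⇒ Q<K, forward
Step 1:
                    A           E
  init        0.03152     0.08206
  Δ          -0.02185     0.02185
  eq         0.009669      0.1039
  solve Keq expr → x = 0.01093; check Q = 115.5
Then add 0.03416 M of A.
Step 2:
                    A           E
  init        0.04383      0.1039
  Δ          -0.03125     0.03125
  eq          0.01258      0.1352
  solve Keq expr → x = 0.01563; check Q = 115.5
Then change container volume by factor 0.5 (V_new/V_old).
Step 3:
                    A           E
  init        0.02515      0.2703
  Δ                 0           0
  eq          0.02515      0.2703
  solve Keq expr → x = 0; check Q = 115.5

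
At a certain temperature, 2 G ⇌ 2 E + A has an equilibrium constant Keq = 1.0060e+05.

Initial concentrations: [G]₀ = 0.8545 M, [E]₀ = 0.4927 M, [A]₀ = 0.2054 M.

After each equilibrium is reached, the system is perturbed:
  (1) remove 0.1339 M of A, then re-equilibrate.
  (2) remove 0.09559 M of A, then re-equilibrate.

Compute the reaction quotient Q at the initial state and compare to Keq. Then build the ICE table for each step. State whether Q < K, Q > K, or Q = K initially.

Q₀ = 0.06829 vs Keq = 1.0060e+05 ⇒ Q<K, forward
Step 1:
                   G          E          A
  I           0.8545     0.4927     0.2054
  C          -0.8511     0.8511     0.4256
  E         0.003366      1.344      0.631
  solve Keq expr → x = 0.4256; check Q = 1.0060e+05
Then remove 0.1339 M of A.
Step 2:
                   G          E          A
  I         0.003366      1.344     0.4971
  C       -3.7697e-04 3.7697e-04 1.8848e-04
  E         0.002989      1.344     0.4973
  solve Keq expr → x = 1.8848e-04; check Q = 1.0060e+05
Then remove 0.09559 M of A.
Step 3:
                   G          E          A
  I         0.002989      1.344     0.4017
  C       -3.0146e-04 3.0146e-04 1.5073e-04
  E         0.002687      1.345     0.4018
  solve Keq expr → x = 1.5073e-04; check Q = 1.0060e+05

Q₀ = 0.06829; Q < K (proceeds forward)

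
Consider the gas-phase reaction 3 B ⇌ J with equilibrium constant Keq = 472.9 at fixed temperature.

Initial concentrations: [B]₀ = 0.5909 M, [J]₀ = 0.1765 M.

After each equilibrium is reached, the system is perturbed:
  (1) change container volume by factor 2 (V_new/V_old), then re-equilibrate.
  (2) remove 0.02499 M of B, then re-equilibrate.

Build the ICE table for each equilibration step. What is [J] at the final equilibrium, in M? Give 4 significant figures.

[J]_eq = 0.1554 M

Q₀ = 0.8555 vs Keq = 472.9 ⇒ Q<K, forward
Step 1:
                  B         J
  I          0.5909    0.1765
  C          -0.501     0.167
  E         0.08989    0.3435
  solve Keq expr → x = 0.167; check Q = 472.9
Then change container volume by factor 2 (V_new/V_old).
Step 2:
                  B         J
  I         0.04495    0.1718
  C         0.02522 -0.008406
  E         0.07016    0.1633
  solve Keq expr → x = -0.008406; check Q = 472.9
Then remove 0.02499 M of B.
Step 3:
                  B         J
  I         0.04517    0.1633
  C         0.02383 -0.007945
  E         0.06901    0.1554
  solve Keq expr → x = -0.007945; check Q = 472.9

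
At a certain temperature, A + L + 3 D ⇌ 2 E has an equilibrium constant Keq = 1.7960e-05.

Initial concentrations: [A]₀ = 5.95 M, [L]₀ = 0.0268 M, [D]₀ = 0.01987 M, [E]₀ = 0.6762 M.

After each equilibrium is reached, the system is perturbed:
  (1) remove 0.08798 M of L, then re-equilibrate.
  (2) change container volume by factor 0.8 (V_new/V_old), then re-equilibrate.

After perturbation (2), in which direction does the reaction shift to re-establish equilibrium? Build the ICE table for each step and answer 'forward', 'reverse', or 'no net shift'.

Q₀ = 3.6551e+05 vs Keq = 1.7960e-05 ⇒ Q>K, reverse
Step 1:
                   A          L          D          E
  I             5.95     0.0268    0.01987     0.6762
  C           0.3348     0.3348      1.004    -0.6696
  E            6.285     0.3616      1.024   0.006622
  solve Keq expr → x = -0.3348; check Q = 1.7960e-05
Then remove 0.08798 M of L.
Step 2:
                   A          L          D          E
  I            6.285     0.2736      1.024   0.006622
  C       4.2317e-04 4.2317e-04    0.00127 -8.4634e-04
  E            6.285      0.274      1.026   0.005776
  solve Keq expr → x = -4.2317e-04; check Q = 1.7960e-05
Then change container volume by factor 0.8 (V_new/V_old).
Step 3:
                   A          L          D          E
  I            7.857     0.3425      1.282    0.00722
  C          -0.0014    -0.0014  -0.004199   0.002799
  E            7.855     0.3411      1.278    0.01002
  solve Keq expr → x = 0.0014; check Q = 1.7960e-05

Direction: forward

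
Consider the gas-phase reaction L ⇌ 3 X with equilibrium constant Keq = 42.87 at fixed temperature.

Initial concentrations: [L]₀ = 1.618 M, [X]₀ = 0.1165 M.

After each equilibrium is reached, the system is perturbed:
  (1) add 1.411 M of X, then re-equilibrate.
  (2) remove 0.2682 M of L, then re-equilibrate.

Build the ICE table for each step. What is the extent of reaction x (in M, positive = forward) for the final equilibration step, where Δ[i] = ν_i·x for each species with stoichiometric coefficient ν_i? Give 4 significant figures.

Q₀ = 9.7724e-04 vs Keq = 42.87 ⇒ Q<K, forward
Step 1:
                  L         X
  I           1.618    0.1165
  C         -0.9705     2.911
  E          0.6475     3.028
  solve Keq expr → x = 0.9705; check Q = 42.87
Then add 1.411 M of X.
Step 2:
                  L         X
  I          0.6475     4.439
  C          0.3241   -0.9724
  E          0.9717     3.466
  solve Keq expr → x = -0.3241; check Q = 42.87
Then remove 0.2682 M of L.
Step 3:
                  L         X
  I          0.7035     3.466
  C         0.08001     -0.24
  E          0.7835     3.226
  solve Keq expr → x = -0.08001; check Q = 42.87

x = -0.08001 M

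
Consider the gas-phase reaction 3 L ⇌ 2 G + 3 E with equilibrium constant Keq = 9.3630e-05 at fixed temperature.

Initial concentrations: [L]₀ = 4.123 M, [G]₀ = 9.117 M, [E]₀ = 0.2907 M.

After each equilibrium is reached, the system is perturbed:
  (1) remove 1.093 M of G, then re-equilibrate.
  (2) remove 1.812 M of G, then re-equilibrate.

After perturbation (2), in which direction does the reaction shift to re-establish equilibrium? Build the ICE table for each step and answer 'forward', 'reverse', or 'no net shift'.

Q₀ = 0.02913 vs Keq = 9.3630e-05 ⇒ Q>K, reverse
Step 1:
                   L          G          E
  I            4.123      9.117     0.2907
  C           0.2447    -0.1631    -0.2447
  E            4.368      8.954      0.046
  solve Keq expr → x = -0.08157; check Q = 9.3630e-05
Then remove 1.093 M of G.
Step 2:
                   L          G          E
  I            4.368      7.861      0.046
  C        -0.004112   0.002741   0.004112
  E            4.364      7.864    0.05011
  solve Keq expr → x = 0.001371; check Q = 9.3630e-05
Then remove 1.812 M of G.
Step 3:
                   L          G          E
  I            4.364      6.052    0.05011
  C         -0.00939    0.00626    0.00939
  E            4.354      6.058     0.0595
  solve Keq expr → x = 0.00313; check Q = 9.3630e-05

Direction: forward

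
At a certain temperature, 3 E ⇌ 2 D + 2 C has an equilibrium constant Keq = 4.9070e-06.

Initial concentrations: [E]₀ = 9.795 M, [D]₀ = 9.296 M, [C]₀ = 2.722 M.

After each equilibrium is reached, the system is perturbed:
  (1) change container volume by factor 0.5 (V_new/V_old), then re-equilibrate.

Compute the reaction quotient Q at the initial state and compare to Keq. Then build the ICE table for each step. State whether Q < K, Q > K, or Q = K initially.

Q₀ = 0.6813 vs Keq = 4.9070e-06 ⇒ Q>K, reverse
Step 1:
                   E          D          C
  init         9.795      9.296      2.722
  Δ            4.057     -2.705     -2.705
  eq           13.85      6.591    0.01733
  solve Keq expr → x = -1.352; check Q = 4.9070e-06
Then change container volume by factor 0.5 (V_new/V_old).
Step 2:
                   E          D          C
  init          27.7      13.18    0.03465
  Δ          0.01517   -0.01011   -0.01011
  eq           27.72      13.17    0.02454
  solve Keq expr → x = -0.005055; check Q = 4.9070e-06

Q₀ = 0.6813; Q > K (proceeds reverse)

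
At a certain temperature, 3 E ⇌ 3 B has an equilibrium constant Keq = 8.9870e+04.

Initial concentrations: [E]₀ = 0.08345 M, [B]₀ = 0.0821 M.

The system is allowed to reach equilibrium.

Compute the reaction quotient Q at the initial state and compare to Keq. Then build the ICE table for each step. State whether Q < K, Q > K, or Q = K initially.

Q₀ = 0.9522; Q < K (proceeds forward)

Q₀ = 0.9522 vs Keq = 8.9870e+04 ⇒ Q<K, forward
Step 1:
                  E         B
  I         0.08345    0.0821
  C        -0.07983   0.07983
  E        0.003615    0.1619
  solve Keq expr → x = 0.02661; check Q = 8.9870e+04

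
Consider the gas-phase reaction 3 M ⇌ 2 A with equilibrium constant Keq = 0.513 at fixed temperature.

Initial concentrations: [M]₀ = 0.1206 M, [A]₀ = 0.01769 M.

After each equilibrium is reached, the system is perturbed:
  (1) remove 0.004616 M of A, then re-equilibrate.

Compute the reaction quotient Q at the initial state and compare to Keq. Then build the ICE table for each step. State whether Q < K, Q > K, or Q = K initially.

Q₀ = 0.1784; Q < K (proceeds forward)

Q₀ = 0.1784 vs Keq = 0.513 ⇒ Q<K, forward
Step 1:
                    M           A
  I            0.1206     0.01769
  C          -0.01194    0.007963
  E            0.1087     0.02565
  solve Keq expr → x = 0.003981; check Q = 0.513
Then remove 0.004616 M of A.
Step 2:
                    M           A
  I            0.1087     0.02104
  C         -0.004538    0.003026
  E            0.1041     0.02406
  solve Keq expr → x = 0.001513; check Q = 0.513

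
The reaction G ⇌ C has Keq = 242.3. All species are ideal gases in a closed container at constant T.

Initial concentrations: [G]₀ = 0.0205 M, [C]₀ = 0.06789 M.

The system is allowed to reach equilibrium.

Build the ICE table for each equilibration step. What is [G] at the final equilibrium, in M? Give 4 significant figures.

[G]_eq = 3.6330e-04 M

Q₀ = 3.312 vs Keq = 242.3 ⇒ Q<K, forward
Step 1:
                   G          C
  I           0.0205    0.06789
  C         -0.02014    0.02014
  E       3.6330e-04    0.08803
  solve Keq expr → x = 0.02014; check Q = 242.3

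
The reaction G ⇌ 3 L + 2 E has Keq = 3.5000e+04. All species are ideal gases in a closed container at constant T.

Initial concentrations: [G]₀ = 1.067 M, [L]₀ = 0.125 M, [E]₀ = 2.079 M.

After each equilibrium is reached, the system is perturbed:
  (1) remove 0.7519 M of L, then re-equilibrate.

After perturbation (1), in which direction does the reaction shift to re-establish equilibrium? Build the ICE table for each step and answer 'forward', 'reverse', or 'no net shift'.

Q₀ = 0.007912 vs Keq = 3.5000e+04 ⇒ Q<K, forward
Step 1:
                  G         L         E
  init        1.067     0.125     2.079
  Δ           -1.05     3.149     2.099
  eq        0.01749     3.274     4.178
  solve Keq expr → x = 1.05; check Q = 3.5000e+04
Then remove 0.7519 M of L.
Step 2:
                  G         L         E
  init      0.01749     2.522     4.178
  Δ       -0.009161   0.02748   0.01832
  eq       0.008334     2.549     4.196
  solve Keq expr → x = 0.009161; check Q = 3.5000e+04

Direction: forward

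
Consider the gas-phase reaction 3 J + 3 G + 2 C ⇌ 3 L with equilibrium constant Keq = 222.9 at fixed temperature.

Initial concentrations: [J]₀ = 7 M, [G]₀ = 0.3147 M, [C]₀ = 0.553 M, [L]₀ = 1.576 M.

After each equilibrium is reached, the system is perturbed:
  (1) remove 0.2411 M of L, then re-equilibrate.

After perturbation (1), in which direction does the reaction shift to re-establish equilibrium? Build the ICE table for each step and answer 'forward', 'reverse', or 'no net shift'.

Q₀ = 1.197 vs Keq = 222.9 ⇒ Q<K, forward
Step 1:
                    J           G           C           L
  I                 7      0.3147       0.553       1.576
  C           -0.2331     -0.2331     -0.1554      0.2331
  E             6.767     0.08155      0.3976       1.809
  solve Keq expr → x = 0.07772; check Q = 222.9
Then remove 0.2411 M of L.
Step 2:
                    J           G           C           L
  I             6.767     0.08155      0.3976       1.568
  C         -0.009565   -0.009565   -0.006377    0.009565
  E             6.757     0.07199      0.3912       1.578
  solve Keq expr → x = 0.003188; check Q = 222.9

Direction: forward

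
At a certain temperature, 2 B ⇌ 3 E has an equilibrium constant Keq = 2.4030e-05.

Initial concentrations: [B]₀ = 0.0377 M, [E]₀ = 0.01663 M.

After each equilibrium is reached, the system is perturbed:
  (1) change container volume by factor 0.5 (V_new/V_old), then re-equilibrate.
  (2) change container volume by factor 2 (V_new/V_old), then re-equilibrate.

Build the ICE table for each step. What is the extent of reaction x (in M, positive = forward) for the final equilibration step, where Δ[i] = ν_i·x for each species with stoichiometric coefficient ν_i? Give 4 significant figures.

Q₀ = 0.003236 vs Keq = 2.4030e-05 ⇒ Q>K, reverse
Step 1:
                    B           E
  init         0.0377     0.01663
  Δ          0.008606    -0.01291
  eq          0.04631    0.003721
  solve Keq expr → x = -0.004303; check Q = 2.4030e-05
Then change container volume by factor 0.5 (V_new/V_old).
Step 2:
                    B           E
  init        0.09261    0.007442
  Δ        9.9539e-04   -0.001493
  eq          0.09361    0.005949
  solve Keq expr → x = -4.9770e-04; check Q = 2.4030e-05
Then change container volume by factor 2 (V_new/V_old).
Step 3:
                    B           E
  init         0.0468    0.002975
  Δ       -4.9770e-04  7.4654e-04
  eq          0.04631    0.003721
  solve Keq expr → x = 2.4885e-04; check Q = 2.4030e-05

x = 2.4885e-04 M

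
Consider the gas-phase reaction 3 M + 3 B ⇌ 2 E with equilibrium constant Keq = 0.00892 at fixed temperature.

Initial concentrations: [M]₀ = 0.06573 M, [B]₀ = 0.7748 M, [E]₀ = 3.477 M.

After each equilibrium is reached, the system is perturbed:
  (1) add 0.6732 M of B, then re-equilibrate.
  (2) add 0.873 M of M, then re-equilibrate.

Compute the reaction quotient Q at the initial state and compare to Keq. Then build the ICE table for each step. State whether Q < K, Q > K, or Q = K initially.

Q₀ = 9.1527e+04 vs Keq = 0.00892 ⇒ Q>K, reverse
Step 1:
                    M           B           E
  init        0.06573      0.7748       3.477
  Δ             2.333       2.333      -1.555
  eq            2.398       3.108       1.922
  solve Keq expr → x = -0.7776; check Q = 0.00892
Then add 0.6732 M of B.
Step 2:
                    M           B           E
  init          2.398       3.781       1.922
  Δ           -0.2105     -0.2105      0.1403
  eq            2.188        3.57       2.062
  solve Keq expr → x = 0.07015; check Q = 0.00892
Then add 0.873 M of M.
Step 3:
                    M           B           E
  init          3.061        3.57       2.062
  Δ           -0.3953     -0.3953      0.2635
  eq            2.666       3.175       2.326
  solve Keq expr → x = 0.1318; check Q = 0.00892

Q₀ = 9.1527e+04; Q > K (proceeds reverse)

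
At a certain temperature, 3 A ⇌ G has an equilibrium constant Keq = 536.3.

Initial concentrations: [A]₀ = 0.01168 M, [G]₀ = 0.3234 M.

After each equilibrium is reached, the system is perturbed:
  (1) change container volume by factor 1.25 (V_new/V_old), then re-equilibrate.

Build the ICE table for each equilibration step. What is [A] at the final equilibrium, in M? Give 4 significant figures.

Q₀ = 2.0296e+05 vs Keq = 536.3 ⇒ Q>K, reverse
Step 1:
                   A          G
  init       0.01168     0.3234
  Δ           0.0707   -0.02357
  eq         0.08238     0.2998
  solve Keq expr → x = -0.02357; check Q = 536.3
Then change container volume by factor 1.25 (V_new/V_old).
Step 2:
                   A          G
  init        0.0659     0.2399
  Δ          0.01021  -0.003403
  eq         0.07611     0.2365
  solve Keq expr → x = -0.003403; check Q = 536.3

[A]_eq = 0.07611 M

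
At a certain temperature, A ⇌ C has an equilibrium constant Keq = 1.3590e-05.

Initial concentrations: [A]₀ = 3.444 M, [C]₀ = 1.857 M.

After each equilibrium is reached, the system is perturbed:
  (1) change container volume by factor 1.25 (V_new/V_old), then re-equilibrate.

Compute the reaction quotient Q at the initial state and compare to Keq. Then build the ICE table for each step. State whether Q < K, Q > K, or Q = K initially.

Q₀ = 0.5392; Q > K (proceeds reverse)

Q₀ = 0.5392 vs Keq = 1.3590e-05 ⇒ Q>K, reverse
Step 1:
                    A           C
  Initial       3.444       1.857
  Change        1.857      -1.857
  Equil         5.301  7.2040e-05
  solve Keq expr → x = -1.857; check Q = 1.3590e-05
Then change container volume by factor 1.25 (V_new/V_old).
Step 2:
                    A           C
  Initial       4.241  5.7632e-05
  Change            0           0
  Equil         4.241  5.7632e-05
  solve Keq expr → x = 0; check Q = 1.3590e-05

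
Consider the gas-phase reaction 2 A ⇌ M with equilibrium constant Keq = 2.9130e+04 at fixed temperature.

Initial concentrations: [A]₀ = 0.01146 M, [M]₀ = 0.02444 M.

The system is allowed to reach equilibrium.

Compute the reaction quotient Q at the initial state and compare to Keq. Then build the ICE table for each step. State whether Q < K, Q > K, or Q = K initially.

Q₀ = 186.1 vs Keq = 2.9130e+04 ⇒ Q<K, forward
Step 1:
                   A          M
  I          0.01146    0.02444
  C         -0.01045   0.005225
  E         0.001009    0.02967
  solve Keq expr → x = 0.005225; check Q = 2.9130e+04

Q₀ = 186.1; Q < K (proceeds forward)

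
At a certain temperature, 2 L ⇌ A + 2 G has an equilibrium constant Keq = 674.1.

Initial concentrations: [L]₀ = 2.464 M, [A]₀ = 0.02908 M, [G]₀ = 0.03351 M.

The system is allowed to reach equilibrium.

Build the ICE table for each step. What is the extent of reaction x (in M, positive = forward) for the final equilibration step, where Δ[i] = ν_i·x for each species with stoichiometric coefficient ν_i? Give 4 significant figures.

Q₀ = 5.3785e-06 vs Keq = 674.1 ⇒ Q<K, forward
Step 1:
                    L           A           G
  I             2.464     0.02908     0.03351
  C            -2.362       1.181       2.362
  E            0.1015        1.21       2.396
  solve Keq expr → x = 1.181; check Q = 674.1

x = 1.181 M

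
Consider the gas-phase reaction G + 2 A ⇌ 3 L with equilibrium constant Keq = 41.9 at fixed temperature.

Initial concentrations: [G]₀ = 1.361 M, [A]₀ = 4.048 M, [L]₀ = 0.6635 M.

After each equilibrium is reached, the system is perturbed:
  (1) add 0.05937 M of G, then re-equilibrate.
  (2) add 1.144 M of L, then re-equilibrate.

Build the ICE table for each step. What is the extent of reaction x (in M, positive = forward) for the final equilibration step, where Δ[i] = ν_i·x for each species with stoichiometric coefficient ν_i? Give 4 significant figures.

Q₀ = 0.0131 vs Keq = 41.9 ⇒ Q<K, forward
Step 1:
                  G         A         L
  init        1.361     4.048    0.6635
  Δ          -1.035     -2.07     3.104
  eq         0.3262     1.978     3.768
  solve Keq expr → x = 1.035; check Q = 41.9
Then add 0.05937 M of G.
Step 2:
                  G         A         L
  init       0.3856     1.978     3.768
  Δ        -0.02359  -0.04718   0.07076
  eq          0.362     1.931     3.839
  solve Keq expr → x = 0.02359; check Q = 41.9
Then add 1.144 M of L.
Step 3:
                  G         A         L
  init        0.362     1.931     4.983
  Δ          0.1263    0.2526   -0.3789
  eq         0.4883     2.184     4.604
  solve Keq expr → x = -0.1263; check Q = 41.9

x = -0.1263 M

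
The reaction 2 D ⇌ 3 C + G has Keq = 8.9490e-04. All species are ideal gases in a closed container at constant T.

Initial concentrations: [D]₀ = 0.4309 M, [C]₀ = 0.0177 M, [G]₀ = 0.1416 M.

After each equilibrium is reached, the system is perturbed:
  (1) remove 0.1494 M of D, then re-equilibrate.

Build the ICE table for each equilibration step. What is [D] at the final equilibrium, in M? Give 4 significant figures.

[D]_eq = 0.2467 M

Q₀ = 4.2289e-06 vs Keq = 8.9490e-04 ⇒ Q<K, forward
Step 1:
                    D           C           G
  Initial      0.4309      0.0177      0.1416
  Change     -0.04962     0.07442     0.02481
  Equil        0.3813     0.09212      0.1664
  solve Keq expr → x = 0.02481; check Q = 8.9490e-04
Then remove 0.1494 M of D.
Step 2:
                    D           C           G
  Initial      0.2319     0.09212      0.1664
  Change      0.01478    -0.02216   -0.007388
  Equil        0.2467     0.06996       0.159
  solve Keq expr → x = -0.007388; check Q = 8.9490e-04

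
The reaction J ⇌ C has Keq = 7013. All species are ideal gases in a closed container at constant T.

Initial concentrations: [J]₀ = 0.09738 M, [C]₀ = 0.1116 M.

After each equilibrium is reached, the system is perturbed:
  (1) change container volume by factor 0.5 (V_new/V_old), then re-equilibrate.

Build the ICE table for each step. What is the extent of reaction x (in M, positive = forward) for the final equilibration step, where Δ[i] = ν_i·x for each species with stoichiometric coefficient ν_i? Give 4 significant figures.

Q₀ = 1.146 vs Keq = 7013 ⇒ Q<K, forward
Step 1:
                  J         C
  I         0.09738    0.1116
  C        -0.09735   0.09735
  E       2.9795e-05     0.209
  solve Keq expr → x = 0.09735; check Q = 7013
Then change container volume by factor 0.5 (V_new/V_old).
Step 2:
                  J         C
  I       5.9589e-05    0.4179
  C               0         0
  E       5.9589e-05    0.4179
  solve Keq expr → x = 0; check Q = 7013

x = 0 M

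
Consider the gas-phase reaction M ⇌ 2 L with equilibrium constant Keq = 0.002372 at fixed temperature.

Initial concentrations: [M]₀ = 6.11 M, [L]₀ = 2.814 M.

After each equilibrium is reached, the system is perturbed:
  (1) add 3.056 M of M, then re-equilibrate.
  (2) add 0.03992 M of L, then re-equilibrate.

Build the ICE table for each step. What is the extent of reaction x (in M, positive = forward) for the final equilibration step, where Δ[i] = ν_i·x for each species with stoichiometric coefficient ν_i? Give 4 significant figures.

Q₀ = 1.296 vs Keq = 0.002372 ⇒ Q>K, reverse
Step 1:
                    M           L
  init           6.11       2.814
  Δ             1.341      -2.681
  eq            7.451      0.1329
  solve Keq expr → x = -1.341; check Q = 0.002372
Then add 3.056 M of M.
Step 2:
                    M           L
  init          10.51      0.1329
  Δ          -0.01242     0.02483
  eq            10.49      0.1578
  solve Keq expr → x = 0.01242; check Q = 0.002372
Then add 0.03992 M of L.
Step 3:
                    M           L
  init          10.49      0.1977
  Δ           0.01989    -0.03977
  eq            10.51      0.1579
  solve Keq expr → x = -0.01989; check Q = 0.002372

x = -0.01989 M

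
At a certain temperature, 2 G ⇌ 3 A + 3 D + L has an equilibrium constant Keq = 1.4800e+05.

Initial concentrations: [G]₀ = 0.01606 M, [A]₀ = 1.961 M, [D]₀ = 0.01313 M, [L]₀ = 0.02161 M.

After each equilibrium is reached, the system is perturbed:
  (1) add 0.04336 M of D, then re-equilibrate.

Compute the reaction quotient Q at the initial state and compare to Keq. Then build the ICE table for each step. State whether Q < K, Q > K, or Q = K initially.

Q₀ = 0.00143 vs Keq = 1.4800e+05 ⇒ Q<K, forward
Step 1:
                    G           A           D           L
  Initial     0.01606       1.961     0.01313     0.02161
  Change     -0.01605     0.02408     0.02408    0.008026
  Equil    8.9819e-06       1.985     0.03721     0.02964
  solve Keq expr → x = 0.008026; check Q = 1.4800e+05
Then add 0.04336 M of D.
Step 2:
                    G           A           D           L
  Initial  8.9819e-06       1.985     0.08057     0.02964
  Change   1.9617e-05 -2.9426e-05 -2.9426e-05 -9.8086e-06
  Equil    2.8599e-05       1.985     0.08054     0.02963
  solve Keq expr → x = -9.8086e-06; check Q = 1.4800e+05

Q₀ = 0.00143; Q < K (proceeds forward)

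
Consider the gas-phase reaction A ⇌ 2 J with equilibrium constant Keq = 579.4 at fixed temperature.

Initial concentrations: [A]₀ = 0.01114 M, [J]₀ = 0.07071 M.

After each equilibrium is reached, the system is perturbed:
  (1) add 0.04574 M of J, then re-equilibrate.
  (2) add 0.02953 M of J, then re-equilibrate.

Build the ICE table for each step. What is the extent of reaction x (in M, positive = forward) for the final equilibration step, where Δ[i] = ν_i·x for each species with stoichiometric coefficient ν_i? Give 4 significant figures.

x = -1.5621e-05 M

Q₀ = 0.4488 vs Keq = 579.4 ⇒ Q<K, forward
Step 1:
                  A         J
  init      0.01114   0.07071
  Δ        -0.01113   0.02225
  eq      1.4915e-05   0.09296
  solve Keq expr → x = 0.01113; check Q = 579.4
Then add 0.04574 M of J.
Step 2:
                  A         J
  init    1.4915e-05    0.1387
  Δ       1.8271e-05 -3.6541e-05
  eq      3.3185e-05    0.1387
  solve Keq expr → x = -1.8271e-05; check Q = 579.4
Then add 0.02953 M of J.
Step 3:
                  A         J
  init    3.3185e-05    0.1682
  Δ       1.5621e-05 -3.1243e-05
  eq      4.8807e-05    0.1682
  solve Keq expr → x = -1.5621e-05; check Q = 579.4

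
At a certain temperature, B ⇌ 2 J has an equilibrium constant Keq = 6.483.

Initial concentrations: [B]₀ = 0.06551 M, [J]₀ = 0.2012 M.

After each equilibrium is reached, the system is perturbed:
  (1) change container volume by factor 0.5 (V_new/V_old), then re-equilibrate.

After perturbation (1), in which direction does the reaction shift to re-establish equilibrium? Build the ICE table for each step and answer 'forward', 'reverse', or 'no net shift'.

Direction: reverse

Q₀ = 0.6179 vs Keq = 6.483 ⇒ Q<K, forward
Step 1:
                    B           J
  init        0.06551      0.2012
  Δ          -0.05128      0.1026
  eq          0.01423      0.3038
  solve Keq expr → x = 0.05128; check Q = 6.483
Then change container volume by factor 0.5 (V_new/V_old).
Step 2:
                    B           J
  init        0.02846      0.6075
  Δ            0.0209     -0.0418
  eq          0.04936      0.5657
  solve Keq expr → x = -0.0209; check Q = 6.483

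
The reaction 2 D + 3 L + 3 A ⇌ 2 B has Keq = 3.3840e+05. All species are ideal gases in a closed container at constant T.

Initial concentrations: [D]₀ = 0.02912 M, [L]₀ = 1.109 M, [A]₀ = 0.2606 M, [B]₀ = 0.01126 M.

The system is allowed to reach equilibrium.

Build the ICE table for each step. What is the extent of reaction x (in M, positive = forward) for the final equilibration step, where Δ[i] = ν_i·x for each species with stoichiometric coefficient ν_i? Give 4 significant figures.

Q₀ = 6.194 vs Keq = 3.3840e+05 ⇒ Q<K, forward
Step 1:
                  D         L         A         B
  I         0.02912     1.109    0.2606   0.01126
  C        -0.02851  -0.04276  -0.04276   0.02851
  E       6.1074e-04     1.066    0.2178   0.03977
  solve Keq expr → x = 0.01425; check Q = 3.3840e+05

x = 0.01425 M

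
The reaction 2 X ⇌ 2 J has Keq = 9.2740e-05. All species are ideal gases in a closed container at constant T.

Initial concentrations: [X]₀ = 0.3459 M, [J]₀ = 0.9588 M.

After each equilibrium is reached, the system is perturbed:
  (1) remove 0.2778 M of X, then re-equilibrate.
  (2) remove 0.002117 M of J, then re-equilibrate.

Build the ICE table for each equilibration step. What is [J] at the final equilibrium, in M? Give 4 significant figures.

[J]_eq = 0.009775 M

Q₀ = 7.683 vs Keq = 9.2740e-05 ⇒ Q>K, reverse
Step 1:
                  X         J
  Initial    0.3459    0.9588
  Change     0.9464   -0.9464
  Equil       1.292   0.01244
  solve Keq expr → x = -0.4732; check Q = 9.2740e-05
Then remove 0.2778 M of X.
Step 2:
                  X         J
  Initial     1.014   0.01244
  Change    0.00265  -0.00265
  Equil       1.017  0.009795
  solve Keq expr → x = -0.001325; check Q = 9.2740e-05
Then remove 0.002117 M of J.
Step 3:
                  X         J
  Initial     1.017  0.007678
  Change  -0.002097  0.002097
  Equil       1.015  0.009775
  solve Keq expr → x = 0.001048; check Q = 9.2740e-05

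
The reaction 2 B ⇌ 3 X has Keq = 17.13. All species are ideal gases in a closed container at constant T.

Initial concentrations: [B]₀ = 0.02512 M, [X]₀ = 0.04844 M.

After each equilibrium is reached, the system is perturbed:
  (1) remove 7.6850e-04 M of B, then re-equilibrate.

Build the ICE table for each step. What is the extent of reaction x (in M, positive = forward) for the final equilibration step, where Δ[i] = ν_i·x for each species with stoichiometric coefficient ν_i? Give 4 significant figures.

x = -3.3369e-04 M

Q₀ = 0.1801 vs Keq = 17.13 ⇒ Q<K, forward
Step 1:
                   B          X
  Initial    0.02512    0.04844
  Change    -0.01984    0.02976
  Equil     0.005283     0.0782
  solve Keq expr → x = 0.009918; check Q = 17.13
Then remove 7.6850e-04 M of B.
Step 2:
                   B          X
  Initial   0.004515     0.0782
  Change  6.6737e-04  -0.001001
  Equil     0.005182    0.07719
  solve Keq expr → x = -3.3369e-04; check Q = 17.13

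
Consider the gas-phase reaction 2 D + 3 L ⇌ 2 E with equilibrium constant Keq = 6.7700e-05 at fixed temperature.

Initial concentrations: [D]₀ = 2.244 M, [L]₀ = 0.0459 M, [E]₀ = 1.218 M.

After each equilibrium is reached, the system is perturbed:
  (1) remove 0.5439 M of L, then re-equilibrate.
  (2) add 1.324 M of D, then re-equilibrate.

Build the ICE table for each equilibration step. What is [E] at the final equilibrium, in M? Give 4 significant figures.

[E]_eq = 0.05425 M

Q₀ = 3047 vs Keq = 6.7700e-05 ⇒ Q>K, reverse
Step 1:
                   D          L          E
  init         2.244     0.0459      1.218
  Δ            1.152      1.728     -1.152
  eq           3.396      1.774    0.06602
  solve Keq expr → x = -0.576; check Q = 6.7700e-05
Then remove 0.5439 M of L.
Step 2:
                   D          L          E
  init         3.396       1.23    0.06602
  Δ          0.02578    0.03868   -0.02578
  eq           3.422      1.269    0.04023
  solve Keq expr → x = -0.01289; check Q = 6.7700e-05
Then add 1.324 M of D.
Step 3:
                   D          L          E
  init         4.746      1.269    0.04023
  Δ         -0.01402   -0.02104    0.01402
  eq           4.732      1.248    0.05425
  solve Keq expr → x = 0.007012; check Q = 6.7700e-05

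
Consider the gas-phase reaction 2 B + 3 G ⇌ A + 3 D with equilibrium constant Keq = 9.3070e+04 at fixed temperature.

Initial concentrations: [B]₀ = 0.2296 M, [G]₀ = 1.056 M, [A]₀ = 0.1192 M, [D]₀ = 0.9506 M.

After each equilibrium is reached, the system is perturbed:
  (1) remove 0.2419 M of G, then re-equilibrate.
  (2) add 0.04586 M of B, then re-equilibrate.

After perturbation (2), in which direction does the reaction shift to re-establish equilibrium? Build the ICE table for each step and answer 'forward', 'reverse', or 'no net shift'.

Direction: forward

Q₀ = 1.649 vs Keq = 9.3070e+04 ⇒ Q<K, forward
Step 1:
                   B          G          A          D
  Initial     0.2296      1.056     0.1192     0.9506
  Change     -0.2258    -0.3387     0.1129     0.3387
  Equil     0.003805     0.7173     0.2321      1.289
  solve Keq expr → x = 0.1129; check Q = 9.3070e+04
Then remove 0.2419 M of G.
Step 2:
                   B          G          A          D
  Initial   0.003805     0.4754     0.2321      1.289
  Change    0.003085   0.004628  -0.001543  -0.004628
  Equil     0.006891       0.48     0.2306      1.285
  solve Keq expr → x = -0.001543; check Q = 9.3070e+04
Then add 0.04586 M of B.
Step 3:
                   B          G          A          D
  Initial    0.05275       0.48     0.2306      1.285
  Change    -0.04311   -0.06467    0.02156    0.06467
  Equil     0.009637     0.4154     0.2521      1.349
  solve Keq expr → x = 0.02156; check Q = 9.3070e+04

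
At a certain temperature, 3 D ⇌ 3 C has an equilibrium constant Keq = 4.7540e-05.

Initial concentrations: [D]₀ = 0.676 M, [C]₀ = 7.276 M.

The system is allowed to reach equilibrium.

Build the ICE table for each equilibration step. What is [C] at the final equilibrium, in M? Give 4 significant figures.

[C]_eq = 0.278 M

Q₀ = 1247 vs Keq = 4.7540e-05 ⇒ Q>K, reverse
Step 1:
                  D         C
  init        0.676     7.276
  Δ           6.998    -6.998
  eq          7.674     0.278
  solve Keq expr → x = -2.333; check Q = 4.7540e-05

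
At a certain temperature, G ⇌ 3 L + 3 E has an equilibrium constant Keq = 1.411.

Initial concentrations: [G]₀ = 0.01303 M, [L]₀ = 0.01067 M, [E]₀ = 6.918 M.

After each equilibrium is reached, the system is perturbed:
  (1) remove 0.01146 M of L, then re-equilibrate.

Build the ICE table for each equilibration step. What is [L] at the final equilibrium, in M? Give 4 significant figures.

Q₀ = 0.03087 vs Keq = 1.411 ⇒ Q<K, forward
Step 1:
                    G           L           E
  Initial     0.01303     0.01067       6.918
  Change    -0.006511     0.01953     0.01953
  Equil      0.006519      0.0302       6.938
  solve Keq expr → x = 0.006511; check Q = 1.411
Then remove 0.01146 M of L.
Step 2:
                    G           L           E
  Initial    0.006519     0.01874       6.938
  Change     -0.00239    0.007169    0.007169
  Equil       0.00413     0.02591       6.945
  solve Keq expr → x = 0.00239; check Q = 1.411

[L]_eq = 0.02591 M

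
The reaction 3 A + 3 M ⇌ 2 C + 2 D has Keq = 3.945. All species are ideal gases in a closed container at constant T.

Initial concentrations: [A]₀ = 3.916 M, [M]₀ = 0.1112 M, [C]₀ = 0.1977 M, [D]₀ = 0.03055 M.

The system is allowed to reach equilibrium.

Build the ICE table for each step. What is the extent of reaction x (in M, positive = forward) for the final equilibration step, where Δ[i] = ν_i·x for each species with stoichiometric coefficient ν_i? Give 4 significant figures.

x = 0.03235 M

Q₀ = 4.4177e-04 vs Keq = 3.945 ⇒ Q<K, forward
Step 1:
                    A           M           C           D
  init          3.916      0.1112      0.1977     0.03055
  Δ          -0.09704    -0.09704     0.06469     0.06469
  eq            3.819     0.01416      0.2624     0.09524
  solve Keq expr → x = 0.03235; check Q = 3.945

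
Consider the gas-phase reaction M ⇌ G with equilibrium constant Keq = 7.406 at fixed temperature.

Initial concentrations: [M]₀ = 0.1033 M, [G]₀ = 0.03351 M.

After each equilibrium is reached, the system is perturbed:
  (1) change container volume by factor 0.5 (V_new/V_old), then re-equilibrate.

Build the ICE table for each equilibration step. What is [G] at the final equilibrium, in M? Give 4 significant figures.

[G]_eq = 0.2411 M

Q₀ = 0.3244 vs Keq = 7.406 ⇒ Q<K, forward
Step 1:
                    M           G
  I            0.1033     0.03351
  C          -0.08702     0.08702
  E           0.01628      0.1205
  solve Keq expr → x = 0.08702; check Q = 7.406
Then change container volume by factor 0.5 (V_new/V_old).
Step 2:
                    M           G
  I           0.03255      0.2411
  C                 0           0
  E           0.03255      0.2411
  solve Keq expr → x = 0; check Q = 7.406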